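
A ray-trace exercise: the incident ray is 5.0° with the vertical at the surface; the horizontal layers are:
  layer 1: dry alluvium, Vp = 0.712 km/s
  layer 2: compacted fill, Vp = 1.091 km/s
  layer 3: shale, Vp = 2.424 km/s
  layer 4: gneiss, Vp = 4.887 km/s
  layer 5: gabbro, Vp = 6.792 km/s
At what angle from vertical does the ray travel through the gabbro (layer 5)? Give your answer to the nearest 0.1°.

56.2°

Snell's law across each interface conserves sin θ / V, so sin θ_5 = V_5·sin θ₁/V₁.
sin θ_5 = 6.792 × sin 5.0° / 0.712 = 0.8314.
θ_5 = arcsin 0.8314 = 56.24°.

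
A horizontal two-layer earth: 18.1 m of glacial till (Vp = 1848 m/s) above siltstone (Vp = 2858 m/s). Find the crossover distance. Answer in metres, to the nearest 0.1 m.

θ_c = arcsin(1848/2858) = 40.29°, so cos θ_c = 0.7628 and tᵢ = 2h cos θ_c/V₁ = 0.0149 s.
At crossover x/V₁ = x/V₂ + tᵢ ⇒ x = tᵢ/(1/V₁ − 1/V₂) = 0.01494/(5.4113e-04 − 3.4990e-04) = 78.14 m.

78.1 m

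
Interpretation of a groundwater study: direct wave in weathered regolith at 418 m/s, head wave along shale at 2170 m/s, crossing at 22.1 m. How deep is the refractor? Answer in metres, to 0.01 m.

h = (x_cross/2)·√((V₂−V₁)/(V₂+V₁)).
(V₂−V₁)/(V₂+V₁) = (2170−418)/(2170+418) = 0.6770; √ = 0.8228.
h = (22.1/2)·0.8228 = 9.09 m.

9.09 m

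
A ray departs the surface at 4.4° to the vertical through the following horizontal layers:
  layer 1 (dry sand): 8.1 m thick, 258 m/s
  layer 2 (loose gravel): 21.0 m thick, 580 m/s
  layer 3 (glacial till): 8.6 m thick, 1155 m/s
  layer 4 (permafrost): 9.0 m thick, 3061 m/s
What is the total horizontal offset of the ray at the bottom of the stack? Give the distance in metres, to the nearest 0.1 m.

27.2 m

Ray parameter p = sin 4.4° / 258 m/s = 2.9736e-04 s/m.
Layer 1: θ = 4.40°; offset = 8.1·tan 4.40° = 0.623 m.
Layer 2: sin θ = p·580 = 0.1725 → θ = 9.93°; offset = 21.0·tan 9.93° = 3.677 m.
Layer 3: sin θ = p·1155 = 0.3435 → θ = 20.09°; offset = 8.6·tan 20.09° = 3.145 m.
Layer 4: sin θ = p·3061 = 0.9102 → θ = 65.54°; offset = 9.0·tan 65.54° = 19.782 m.
Summing the layer offsets gives 27.227 m.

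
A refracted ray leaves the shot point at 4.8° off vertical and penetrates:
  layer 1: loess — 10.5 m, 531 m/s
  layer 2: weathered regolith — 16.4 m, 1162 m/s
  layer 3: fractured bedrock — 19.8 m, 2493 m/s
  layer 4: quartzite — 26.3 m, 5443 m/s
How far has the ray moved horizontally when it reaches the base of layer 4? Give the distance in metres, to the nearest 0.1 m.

Apply Snell's law at each interface; in layer i the horizontal offset is hᵢ·tan θᵢ.
Layer 1: θ = 4.80°; offset = 10.5·tan 4.80° = 0.882 m.
Layer 2: sin θ = 1162·sin 4.8°/531 = 0.1831, θ = 10.55°; offset = 16.4·tan 10.55° = 3.055 m.
Layer 3: sin θ = 2493·sin 4.8°/531 = 0.3929, θ = 23.13°; offset = 19.8·tan 23.13° = 8.459 m.
Layer 4: sin θ = 5443·sin 4.8°/531 = 0.8577, θ = 59.06°; offset = 26.3·tan 59.06° = 43.881 m.
Total horizontal offset = 56.276 m.

56.3 m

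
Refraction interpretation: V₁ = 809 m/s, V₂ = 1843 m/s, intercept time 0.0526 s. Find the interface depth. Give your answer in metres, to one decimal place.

23.7 m

h = tᵢ·V₁·V₂ / (2·√(V₂²−V₁²)).
√(V₂²−V₁²) = √(1843² − 809²) = 1655.9 m/s.
h = 0.0526 s × 809 × 1843 / (2 × 1655.9) = 23.68 m.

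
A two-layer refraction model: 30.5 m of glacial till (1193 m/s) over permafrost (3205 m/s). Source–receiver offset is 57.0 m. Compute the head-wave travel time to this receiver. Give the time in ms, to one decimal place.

65.2 ms

t = x/V₂ + 2h·√(V₂²−V₁²)/(V₁V₂).
√(V₂²−V₁²) = √(3205²−1193²) = 2974.7 m/s; delay term = 2·30.5·2974.7/(1193·3205) = 0.04746 s.
t = 57.0/3205 + 0.04746 = 0.06524 s.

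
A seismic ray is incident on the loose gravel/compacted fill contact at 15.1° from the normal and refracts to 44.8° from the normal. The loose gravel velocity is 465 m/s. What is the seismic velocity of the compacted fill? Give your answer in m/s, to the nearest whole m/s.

1258 m/s

sin 15.1° = 0.2605; sin 44.8° = 0.7046.
V₂ = V₁·(sin θ₂/sin θ₁) = 465·(0.7046/0.2605) = 1257.77 m/s.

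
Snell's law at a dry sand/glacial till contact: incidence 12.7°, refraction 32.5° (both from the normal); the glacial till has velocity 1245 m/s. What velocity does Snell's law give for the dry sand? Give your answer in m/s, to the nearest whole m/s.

sin 12.7° = 0.2198; sin 32.5° = 0.5373.
V₁ = V₂·(sin θ₁/sin θ₂) = 1245·(0.2198/0.5373) = 509.42 m/s.

509 m/s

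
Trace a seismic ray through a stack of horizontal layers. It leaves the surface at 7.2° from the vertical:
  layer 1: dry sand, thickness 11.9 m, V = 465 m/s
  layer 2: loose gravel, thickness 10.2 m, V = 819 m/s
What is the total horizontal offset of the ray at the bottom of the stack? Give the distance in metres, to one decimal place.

3.8 m

p = sin θ₁/V₁ = sin 7.2°/465 = 2.6953e-04 s/m is conserved through the stack.
Layer 1: θ = 7.20°; offset = 11.9·tan 7.20° = 1.503 m.
Layer 2: sin θ = p·819 = 0.2207 → θ = 12.75°; offset = 10.2·tan 12.75° = 2.309 m.
Summing the layer offsets gives 3.812 m.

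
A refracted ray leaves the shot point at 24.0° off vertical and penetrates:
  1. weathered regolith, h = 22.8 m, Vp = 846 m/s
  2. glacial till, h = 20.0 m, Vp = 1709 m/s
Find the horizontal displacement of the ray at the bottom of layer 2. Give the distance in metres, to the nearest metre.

39 m

Apply Snell's law at each interface; in layer i the horizontal offset is hᵢ·tan θᵢ.
Layer 1: θ = 24.00°; offset = 22.8·tan 24.00° = 10.151 m.
Layer 2: sin θ = 1709·sin 24.0°/846 = 0.8216, θ = 55.25°; offset = 20.0·tan 55.25° = 28.830 m.
Summing the layer offsets gives 38.981 m.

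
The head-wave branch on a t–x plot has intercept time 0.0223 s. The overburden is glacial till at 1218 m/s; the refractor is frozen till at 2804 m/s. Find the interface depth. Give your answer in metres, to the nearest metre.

15 m

h = tᵢ·V₁·V₂ / (2·√(V₂²−V₁²)).
√(V₂²−V₁²) = √(2804² − 1218²) = 2525.6 m/s.
h = 0.0223 s × 1218 × 2804 / (2 × 2525.6) = 15.08 m.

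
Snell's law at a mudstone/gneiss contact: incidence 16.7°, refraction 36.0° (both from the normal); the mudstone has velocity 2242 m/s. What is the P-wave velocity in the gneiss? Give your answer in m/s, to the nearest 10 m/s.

4590 m/s

sin 16.7° = 0.2874; sin 36.0° = 0.5878.
V₂ = V₁·(sin θ₂/sin θ₁) = 2242·(0.5878/0.2874) = 4585.93 m/s.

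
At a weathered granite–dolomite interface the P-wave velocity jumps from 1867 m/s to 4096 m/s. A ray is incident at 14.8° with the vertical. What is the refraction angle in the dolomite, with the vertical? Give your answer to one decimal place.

34.1°

sin θ₁/V₁ = sin θ₂/V₂ ⇒ sin θ₂ = 4096·sin 14.8°/1867 = 4096·0.2554/1867 = 0.5604.
θ₂ = arcsin 0.5604 = 34.08° from the normal.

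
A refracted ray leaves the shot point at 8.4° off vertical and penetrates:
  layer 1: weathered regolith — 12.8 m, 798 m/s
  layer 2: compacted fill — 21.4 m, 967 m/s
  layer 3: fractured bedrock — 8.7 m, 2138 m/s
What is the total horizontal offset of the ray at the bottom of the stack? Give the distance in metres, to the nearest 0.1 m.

p = sin θ₁/V₁ = sin 8.4°/798 = 1.8306e-04 s/m is conserved through the stack.
Layer 1: θ = 8.40°; offset = 12.8·tan 8.40° = 1.890 m.
Layer 2: sin θ = p·967 = 0.1770 → θ = 10.20°; offset = 21.4·tan 10.20° = 3.849 m.
Layer 3: sin θ = p·2138 = 0.3914 → θ = 23.04°; offset = 8.7·tan 23.04° = 3.700 m.
Σ offsets = 9.439 m.

9.4 m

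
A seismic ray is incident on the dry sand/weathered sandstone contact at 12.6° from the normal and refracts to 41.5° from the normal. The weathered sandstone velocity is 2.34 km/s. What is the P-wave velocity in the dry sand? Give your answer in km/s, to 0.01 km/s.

Snell's law: sin 12.6°/V₁ = sin 41.5°/V₂.
V₁ = V₂·sin 12.6°/sin 41.5° = 2.34 × 0.3292 = 0.77 km/s.

0.77 km/s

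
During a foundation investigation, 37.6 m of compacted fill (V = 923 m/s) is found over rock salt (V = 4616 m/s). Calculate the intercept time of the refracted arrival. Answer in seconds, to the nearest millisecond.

tᵢ = 2h·√(V₂²−V₁²)/(V₁V₂).
√(V₂²−V₁²) = √(4616²−923²) = 4522.8 m/s.
tᵢ = 2·37.6·4522.8/(923·4616) = 0.07983 s.

0.080 s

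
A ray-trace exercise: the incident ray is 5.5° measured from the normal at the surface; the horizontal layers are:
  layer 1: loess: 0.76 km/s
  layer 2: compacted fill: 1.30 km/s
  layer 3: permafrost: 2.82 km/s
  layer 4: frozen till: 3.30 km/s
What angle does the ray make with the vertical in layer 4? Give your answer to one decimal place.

24.6°

Snell's law across each interface conserves sin θ / V, so sin θ_4 = V_4·sin θ₁/V₁.
sin θ_4 = 3.30 × sin 5.5° / 0.76 = 0.4162.
θ_4 = 24.59° from the vertical.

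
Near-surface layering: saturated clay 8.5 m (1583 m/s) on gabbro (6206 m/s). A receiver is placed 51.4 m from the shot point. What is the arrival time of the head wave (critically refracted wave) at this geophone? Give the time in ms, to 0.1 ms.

18.7 ms

θ_c = arcsin(V₁/V₂) = arcsin(1583/6206) = 14.78°, cos θ_c = 0.9669.
Intercept time tᵢ = 2h cos θ_c / V₁ = 2·8.5·0.9669/1583 = 0.01038 s.
t = x/V₂ + tᵢ = 51.4/6206 + 0.01038 = 0.01867 s.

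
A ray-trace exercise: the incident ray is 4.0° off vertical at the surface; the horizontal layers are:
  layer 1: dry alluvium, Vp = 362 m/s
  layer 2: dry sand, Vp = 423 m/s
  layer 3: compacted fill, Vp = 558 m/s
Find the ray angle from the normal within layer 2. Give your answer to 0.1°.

Snell's law across each interface conserves sin θ / V, so sin θ_2 = V_2·sin θ₁/V₁.
sin θ_2 = 423 × sin 4.0° / 362 = 0.0815.
θ_2 = arcsin 0.0815 = 4.68°.

4.7°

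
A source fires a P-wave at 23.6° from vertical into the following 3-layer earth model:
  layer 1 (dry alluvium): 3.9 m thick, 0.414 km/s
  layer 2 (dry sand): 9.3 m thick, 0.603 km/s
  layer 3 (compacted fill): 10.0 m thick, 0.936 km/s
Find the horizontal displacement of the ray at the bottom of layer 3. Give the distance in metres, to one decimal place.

Apply Snell's law at each interface; in layer i the horizontal offset is hᵢ·tan θᵢ.
Layer 1: θ = 23.60°; offset = 3.9·tan 23.60° = 1.704 m.
Layer 2: sin θ = 0.603·sin 23.6°/0.414 = 0.5831, θ = 35.67°; offset = 9.3·tan 35.67° = 6.675 m.
Layer 3: sin θ = 0.936·sin 23.6°/0.414 = 0.9051, θ = 64.84°; offset = 10.0·tan 64.84° = 21.291 m.
Summing the layer offsets gives 29.671 m.

29.7 m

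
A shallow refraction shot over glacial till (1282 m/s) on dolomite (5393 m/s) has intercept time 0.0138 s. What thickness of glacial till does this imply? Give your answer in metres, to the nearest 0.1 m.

9.1 m

h = tᵢ·V₁·V₂ / (2·√(V₂²−V₁²)).
√(V₂²−V₁²) = √(5393² − 1282²) = 5238.4 m/s.
h = 0.0138 s × 1282 × 5393 / (2 × 5238.4) = 9.11 m.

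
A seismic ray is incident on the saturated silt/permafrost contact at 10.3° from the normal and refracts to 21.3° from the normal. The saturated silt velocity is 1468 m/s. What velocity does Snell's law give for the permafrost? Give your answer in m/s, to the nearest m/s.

2982 m/s

Snell's law: sin 10.3°/V₁ = sin 21.3°/V₂.
V₂ = V₁·sin 21.3°/sin 10.3° = 1468 × 2.0316 = 2982.36 m/s.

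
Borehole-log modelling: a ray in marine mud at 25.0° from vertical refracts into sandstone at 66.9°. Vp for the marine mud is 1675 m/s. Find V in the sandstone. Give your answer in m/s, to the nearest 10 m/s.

3650 m/s

sin 25.0° = 0.4226; sin 66.9° = 0.9198.
V₂ = V₁·(sin θ₂/sin θ₁) = 1675·(0.9198/0.4226) = 3645.61 m/s.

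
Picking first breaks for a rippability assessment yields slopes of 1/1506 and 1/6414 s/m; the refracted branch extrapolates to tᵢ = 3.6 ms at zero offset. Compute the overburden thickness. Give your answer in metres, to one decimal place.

2.8 m

h = tᵢ·V₁·V₂ / (2·√(V₂²−V₁²)).
√(V₂²−V₁²) = √(6414² − 1506²) = 6234.7 m/s.
h = 0.0036 s × 1506 × 6414 / (2 × 6234.7) = 2.79 m.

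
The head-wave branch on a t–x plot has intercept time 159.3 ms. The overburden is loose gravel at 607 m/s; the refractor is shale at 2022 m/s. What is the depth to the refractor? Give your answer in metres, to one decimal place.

50.7 m

h = tᵢ·V₁·V₂ / (2·√(V₂²−V₁²)).
√(V₂²−V₁²) = √(2022² − 607²) = 1928.7 m/s.
h = 0.1593 s × 607 × 2022 / (2 × 1928.7) = 50.69 m.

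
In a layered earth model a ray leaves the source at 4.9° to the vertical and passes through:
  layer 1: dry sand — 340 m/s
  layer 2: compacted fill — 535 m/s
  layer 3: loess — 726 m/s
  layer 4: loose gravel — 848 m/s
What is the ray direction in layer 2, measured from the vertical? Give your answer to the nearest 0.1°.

Ray parameter p = sin 4.9° / 340 = 2.5123e-04 s/m.
sin θ_2 = p·V_2 = 2.5123e-04 × 535 = 0.1344.
θ_2 = arcsin 0.1344 = 7.72°.

7.7°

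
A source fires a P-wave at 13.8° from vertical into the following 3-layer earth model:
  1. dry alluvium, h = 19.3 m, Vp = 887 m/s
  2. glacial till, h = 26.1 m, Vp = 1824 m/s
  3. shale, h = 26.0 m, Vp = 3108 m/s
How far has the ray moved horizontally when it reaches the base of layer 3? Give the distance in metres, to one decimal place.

59.0 m

p = sin θ₁/V₁ = sin 13.8°/887 = 2.6892e-04 s/m is conserved through the stack.
Layer 1: θ = 13.80°; offset = 19.3·tan 13.80° = 4.741 m.
Layer 2: sin θ = p·1824 = 0.4905 → θ = 29.37°; offset = 26.1·tan 29.37° = 14.691 m.
Layer 3: sin θ = p·3108 = 0.8358 → θ = 56.70°; offset = 26.0·tan 56.70° = 39.581 m.
Total horizontal offset = 59.013 m.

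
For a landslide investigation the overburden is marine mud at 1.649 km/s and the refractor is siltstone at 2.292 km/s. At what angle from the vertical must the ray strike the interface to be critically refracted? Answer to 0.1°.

46.0°

At critical incidence the refracted ray runs along the interface (θ₂ = 90°), so sin θ_c = V₁/V₂.
θ_c = arcsin(1.649/2.292) = arcsin 0.7195 = 46.01°.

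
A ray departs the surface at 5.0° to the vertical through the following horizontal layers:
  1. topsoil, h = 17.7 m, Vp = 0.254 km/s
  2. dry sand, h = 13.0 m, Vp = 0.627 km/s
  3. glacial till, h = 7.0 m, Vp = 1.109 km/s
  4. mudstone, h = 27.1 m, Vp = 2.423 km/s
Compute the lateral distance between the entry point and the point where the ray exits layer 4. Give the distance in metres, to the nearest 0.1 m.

47.8 m

Ray parameter p = sin 5.0° / 0.254 km/s = 3.4313e-01 s/km.
Layer 1: θ = 5.00°; offset = 17.7·tan 5.00° = 1.549 m.
Layer 2: sin θ = p·0.627 = 0.2151 → θ = 12.42°; offset = 13.0·tan 12.42° = 2.864 m.
Layer 3: sin θ = p·1.109 = 0.3805 → θ = 22.37°; offset = 7.0·tan 22.37° = 2.880 m.
Layer 4: sin θ = p·2.423 = 0.8314 → θ = 56.24°; offset = 27.1·tan 56.24° = 40.549 m.
Summing the layer offsets gives 47.842 m.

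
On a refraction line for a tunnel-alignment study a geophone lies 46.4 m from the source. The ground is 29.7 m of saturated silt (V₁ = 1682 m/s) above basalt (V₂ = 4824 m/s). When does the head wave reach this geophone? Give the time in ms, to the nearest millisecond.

θ_c = arcsin(V₁/V₂) = arcsin(1682/4824) = 20.41°, cos θ_c = 0.9372.
Intercept time tᵢ = 2h cos θ_c / V₁ = 2·29.7·0.9372/1682 = 0.03310 s.
t = x/V₂ + tᵢ = 46.4/4824 + 0.03310 = 0.04272 s.

43 ms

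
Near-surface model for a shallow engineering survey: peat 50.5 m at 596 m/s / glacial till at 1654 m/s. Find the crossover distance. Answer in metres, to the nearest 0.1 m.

147.3 m

x_cross = 2h·√((V₂+V₁)/(V₂−V₁)).
(V₂+V₁)/(V₂−V₁) = (1654+596)/(1654−596) = 2.1267; √ = 1.4583.
x_cross = 2·50.5·1.4583 = 147.29 m.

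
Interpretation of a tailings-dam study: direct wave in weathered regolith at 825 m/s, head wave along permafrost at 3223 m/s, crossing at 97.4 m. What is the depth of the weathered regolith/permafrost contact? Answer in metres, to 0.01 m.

x_cross = 2h·√((V₂+V₁)/(V₂−V₁)) → h = x_cross / (2·√((V₂+V₁)/(V₂−V₁))).
√((V₂+V₁)/(V₂−V₁)) = √((3223+825)/(3223−825)) = 1.2993.
h = 97.4 / (2·1.2993) = 37.48 m.

37.48 m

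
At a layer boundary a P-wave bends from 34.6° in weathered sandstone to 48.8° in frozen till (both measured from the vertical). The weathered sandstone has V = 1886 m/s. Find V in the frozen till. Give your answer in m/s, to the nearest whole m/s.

2499 m/s

Snell's law: sin 34.6°/V₁ = sin 48.8°/V₂.
V₂ = V₁·sin 48.8°/sin 34.6° = 1886 × 1.3250 = 2499.02 m/s.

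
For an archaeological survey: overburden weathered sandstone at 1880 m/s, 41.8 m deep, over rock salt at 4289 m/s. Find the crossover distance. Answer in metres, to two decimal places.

133.78 m

x_cross = 2h·√((V₂+V₁)/(V₂−V₁)).
(V₂+V₁)/(V₂−V₁) = (4289+1880)/(4289−1880) = 2.5608; √ = 1.6003.
x_cross = 2·41.8·1.6003 = 133.78 m.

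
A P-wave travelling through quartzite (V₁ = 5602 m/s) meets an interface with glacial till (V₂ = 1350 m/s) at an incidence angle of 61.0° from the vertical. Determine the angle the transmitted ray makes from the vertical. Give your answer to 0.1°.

12.2°

sin θ₁/V₁ = sin θ₂/V₂ ⇒ sin θ₂ = 1350·sin 61.0°/5602 = 1350·0.8746/5602 = 0.2108.
θ₂ = sin⁻¹(0.2108) = 12.17° (from vertical).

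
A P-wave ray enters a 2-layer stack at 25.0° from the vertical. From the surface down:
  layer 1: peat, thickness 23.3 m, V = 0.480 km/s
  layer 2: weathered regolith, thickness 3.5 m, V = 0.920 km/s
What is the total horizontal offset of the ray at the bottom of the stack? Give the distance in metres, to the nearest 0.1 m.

15.7 m

p = sin θ₁/V₁ = sin 25.0°/0.480 = 8.8045e-01 s/km is conserved through the stack.
Layer 1: θ = 25.00°; offset = 23.3·tan 25.00° = 10.865 m.
Layer 2: sin θ = p·0.920 = 0.8100 → θ = 54.10°; offset = 3.5·tan 54.10° = 4.835 m.
Summing the layer offsets gives 15.700 m.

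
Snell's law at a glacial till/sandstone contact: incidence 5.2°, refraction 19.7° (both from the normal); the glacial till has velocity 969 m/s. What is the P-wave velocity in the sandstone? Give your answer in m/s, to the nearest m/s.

3604 m/s

sin 5.2° = 0.0906; sin 19.7° = 0.3371.
V₂ = V₁·(sin θ₂/sin θ₁) = 969·(0.3371/0.0906) = 3604.06 m/s.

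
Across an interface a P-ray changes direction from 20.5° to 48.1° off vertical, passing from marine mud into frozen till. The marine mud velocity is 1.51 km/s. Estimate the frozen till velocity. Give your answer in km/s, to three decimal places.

Snell's law: sin 20.5°/V₁ = sin 48.1°/V₂.
V₂ = V₁·sin 48.1°/sin 20.5° = 1.51 × 2.1253 = 3.209 km/s.

3.209 km/s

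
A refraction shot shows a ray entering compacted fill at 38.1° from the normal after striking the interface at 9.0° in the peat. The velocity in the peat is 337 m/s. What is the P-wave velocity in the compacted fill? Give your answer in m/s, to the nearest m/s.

1329 m/s

sin 9.0° = 0.1564; sin 38.1° = 0.6170.
V₂ = V₁·(sin θ₂/sin θ₁) = 337·(0.6170/0.1564) = 1329.25 m/s.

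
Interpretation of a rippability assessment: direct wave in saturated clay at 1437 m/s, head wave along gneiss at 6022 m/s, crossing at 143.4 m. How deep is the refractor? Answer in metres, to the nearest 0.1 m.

x_cross = 2h·√((V₂+V₁)/(V₂−V₁)) → h = x_cross / (2·√((V₂+V₁)/(V₂−V₁))).
√((V₂+V₁)/(V₂−V₁)) = √((6022+1437)/(6022−1437)) = 1.2755.
h = 143.4 / (2·1.2755) = 56.21 m.

56.2 m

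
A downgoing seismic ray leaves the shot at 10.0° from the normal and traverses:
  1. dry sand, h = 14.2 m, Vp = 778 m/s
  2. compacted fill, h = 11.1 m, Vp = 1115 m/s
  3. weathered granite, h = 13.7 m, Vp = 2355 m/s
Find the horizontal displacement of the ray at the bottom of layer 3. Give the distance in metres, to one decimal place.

13.8 m

Apply Snell's law at each interface; in layer i the horizontal offset is hᵢ·tan θᵢ.
Layer 1: θ = 10.00°; offset = 14.2·tan 10.00° = 2.504 m.
Layer 2: sin θ = 1115·sin 10.0°/778 = 0.2489, θ = 14.41°; offset = 11.1·tan 14.41° = 2.852 m.
Layer 3: sin θ = 2355·sin 10.0°/778 = 0.5256, θ = 31.71°; offset = 13.7·tan 31.71° = 8.465 m.
Total horizontal offset = 13.821 m.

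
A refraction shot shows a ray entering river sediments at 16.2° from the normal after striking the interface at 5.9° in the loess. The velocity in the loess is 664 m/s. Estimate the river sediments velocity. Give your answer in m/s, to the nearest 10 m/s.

1800 m/s

sin 5.9° = 0.1028; sin 16.2° = 0.2790.
V₂ = V₁·(sin θ₂/sin θ₁) = 664·(0.2790/0.1028) = 1802.17 m/s.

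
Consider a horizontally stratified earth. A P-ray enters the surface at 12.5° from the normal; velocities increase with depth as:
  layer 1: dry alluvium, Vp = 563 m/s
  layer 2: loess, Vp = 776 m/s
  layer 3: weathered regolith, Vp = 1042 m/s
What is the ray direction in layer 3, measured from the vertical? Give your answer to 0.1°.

Ray parameter p = sin 12.5° / 563 = 3.8444e-04 s/m.
sin θ_3 = p·V_3 = 3.8444e-04 × 1042 = 0.4006.
θ_3 = arcsin 0.4006 = 23.61°.

23.6°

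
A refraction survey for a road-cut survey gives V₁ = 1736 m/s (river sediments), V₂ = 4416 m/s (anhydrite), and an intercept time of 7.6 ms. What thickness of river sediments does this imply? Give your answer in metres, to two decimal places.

7.17 m

h = tᵢ·V₁·V₂ / (2·√(V₂²−V₁²)).
√(V₂²−V₁²) = √(4416² − 1736²) = 4060.5 m/s.
h = 0.0076 s × 1736 × 4416 / (2 × 4060.5) = 7.17 m.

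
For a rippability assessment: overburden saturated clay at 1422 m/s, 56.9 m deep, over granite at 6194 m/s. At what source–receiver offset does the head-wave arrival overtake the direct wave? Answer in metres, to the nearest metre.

x_cross = 2h·√((V₂+V₁)/(V₂−V₁)).
(V₂+V₁)/(V₂−V₁) = (6194+1422)/(6194−1422) = 1.5960; √ = 1.2633.
x_cross = 2·56.9·1.2633 = 143.77 m.

144 m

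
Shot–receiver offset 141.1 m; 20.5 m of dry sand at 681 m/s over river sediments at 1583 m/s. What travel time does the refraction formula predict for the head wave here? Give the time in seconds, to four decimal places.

0.1435 s

θ_c = arcsin(V₁/V₂) = arcsin(681/1583) = 25.48°, cos θ_c = 0.9027.
Intercept time tᵢ = 2h cos θ_c / V₁ = 2·20.5·0.9027/681 = 0.05435 s.
t = x/V₂ + tᵢ = 141.1/1583 + 0.05435 = 0.14348 s.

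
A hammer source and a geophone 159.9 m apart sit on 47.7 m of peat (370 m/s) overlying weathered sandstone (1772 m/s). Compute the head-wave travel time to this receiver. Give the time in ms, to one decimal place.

t = x/V₂ + 2h·√(V₂²−V₁²)/(V₁V₂).
√(V₂²−V₁²) = √(1772²−370²) = 1732.9 m/s; delay term = 2·47.7·1732.9/(370·1772) = 0.25215 s.
t = 159.9/1772 + 0.25215 = 0.34239 s.

342.4 ms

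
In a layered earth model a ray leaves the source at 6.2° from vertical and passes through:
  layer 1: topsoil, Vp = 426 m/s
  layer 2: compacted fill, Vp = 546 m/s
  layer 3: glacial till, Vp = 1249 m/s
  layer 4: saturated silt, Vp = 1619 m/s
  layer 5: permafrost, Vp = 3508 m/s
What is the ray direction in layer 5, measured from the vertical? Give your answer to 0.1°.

62.8°

Ray parameter p = sin 6.2° / 426 = 2.5352e-04 s/m.
sin θ_5 = p·V_5 = 2.5352e-04 × 3508 = 0.8893.
θ_5 = 62.79° from the vertical.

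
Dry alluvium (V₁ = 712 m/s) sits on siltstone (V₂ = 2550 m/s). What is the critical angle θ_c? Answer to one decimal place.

At critical incidence the refracted ray runs along the interface (θ₂ = 90°), so sin θ_c = V₁/V₂.
θ_c = arcsin(712/2550) = arcsin 0.2792 = 16.21°.

16.2°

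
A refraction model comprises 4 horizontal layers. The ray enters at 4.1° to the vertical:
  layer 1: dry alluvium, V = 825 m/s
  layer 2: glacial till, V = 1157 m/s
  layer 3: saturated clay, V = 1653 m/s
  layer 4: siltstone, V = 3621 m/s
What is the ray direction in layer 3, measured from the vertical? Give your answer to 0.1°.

8.2°

Snell's law across each interface conserves sin θ / V, so sin θ_3 = V_3·sin θ₁/V₁.
sin θ_3 = 1653 × sin 4.1° / 825 = 0.1433.
θ_3 = 8.24° from the vertical.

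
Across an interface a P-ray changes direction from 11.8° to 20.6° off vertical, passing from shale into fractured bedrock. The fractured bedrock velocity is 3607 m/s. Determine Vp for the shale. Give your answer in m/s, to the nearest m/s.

Snell's law: sin 11.8°/V₁ = sin 20.6°/V₂.
V₁ = V₂·sin 11.8°/sin 20.6° = 3607 × 0.5812 = 2096.45 m/s.

2096 m/s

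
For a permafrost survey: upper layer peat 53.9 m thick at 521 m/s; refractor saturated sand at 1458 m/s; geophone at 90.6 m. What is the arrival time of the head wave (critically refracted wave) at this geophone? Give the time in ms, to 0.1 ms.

θ_c = arcsin(V₁/V₂) = arcsin(521/1458) = 20.94°, cos θ_c = 0.9340.
Intercept time tᵢ = 2h cos θ_c / V₁ = 2·53.9·0.9340/521 = 0.19325 s.
t = x/V₂ + tᵢ = 90.6/1458 + 0.19325 = 0.25539 s.

255.4 ms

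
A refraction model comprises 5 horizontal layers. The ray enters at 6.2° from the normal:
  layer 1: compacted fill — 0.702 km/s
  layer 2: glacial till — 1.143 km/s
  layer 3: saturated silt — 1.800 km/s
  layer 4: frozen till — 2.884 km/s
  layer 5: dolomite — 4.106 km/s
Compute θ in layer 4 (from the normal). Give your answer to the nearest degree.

26°

Snell's law across each interface conserves sin θ / V, so sin θ_4 = V_4·sin θ₁/V₁.
sin θ_4 = 2.884 × sin 6.2° / 0.702 = 0.4437.
θ_4 = arcsin 0.4437 = 26.34°.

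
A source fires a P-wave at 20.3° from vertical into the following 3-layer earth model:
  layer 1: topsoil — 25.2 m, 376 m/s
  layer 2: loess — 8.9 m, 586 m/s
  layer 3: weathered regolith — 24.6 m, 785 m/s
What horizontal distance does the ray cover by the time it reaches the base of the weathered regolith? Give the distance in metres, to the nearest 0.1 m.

Apply Snell's law at each interface; in layer i the horizontal offset is hᵢ·tan θᵢ.
Layer 1: θ = 20.30°; offset = 25.2·tan 20.30° = 9.322 m.
Layer 2: sin θ = 586·sin 20.3°/376 = 0.5407, θ = 32.73°; offset = 8.9·tan 32.73° = 5.721 m.
Layer 3: sin θ = 785·sin 20.3°/376 = 0.7243, θ = 46.41°; offset = 24.6·tan 46.41° = 25.844 m.
Total horizontal offset = 40.886 m.

40.9 m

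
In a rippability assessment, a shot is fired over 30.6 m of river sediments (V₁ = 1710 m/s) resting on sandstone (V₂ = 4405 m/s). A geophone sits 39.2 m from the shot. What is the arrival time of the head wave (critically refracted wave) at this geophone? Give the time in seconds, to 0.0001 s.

0.0419 s

t = x/V₂ + 2h·√(V₂²−V₁²)/(V₁V₂).
√(V₂²−V₁²) = √(4405²−1710²) = 4059.5 m/s; delay term = 2·30.6·4059.5/(1710·4405) = 0.03298 s.
t = 39.2/4405 + 0.03298 = 0.04188 s.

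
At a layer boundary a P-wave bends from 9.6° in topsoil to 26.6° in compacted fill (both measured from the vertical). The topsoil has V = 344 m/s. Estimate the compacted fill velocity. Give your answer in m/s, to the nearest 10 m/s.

sin 9.6° = 0.1668; sin 26.6° = 0.4478.
V₂ = V₁·(sin θ₂/sin θ₁) = 344·(0.4478/0.1668) = 923.61 m/s.

920 m/s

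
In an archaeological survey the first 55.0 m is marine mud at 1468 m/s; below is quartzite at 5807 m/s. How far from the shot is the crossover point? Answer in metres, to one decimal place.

θ_c = arcsin(1468/5807) = 14.64°, so cos θ_c = 0.9675 and tᵢ = 2h cos θ_c/V₁ = 0.0725 s.
At crossover x/V₁ = x/V₂ + tᵢ ⇒ x = tᵢ/(1/V₁ − 1/V₂) = 0.07250/(6.8120e-04 − 1.7221e-04) = 142.43 m.

142.4 m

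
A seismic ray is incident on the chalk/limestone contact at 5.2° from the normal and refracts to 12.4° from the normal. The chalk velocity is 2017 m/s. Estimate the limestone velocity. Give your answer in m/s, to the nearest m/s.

Snell's law: sin 5.2°/V₁ = sin 12.4°/V₂.
V₂ = V₁·sin 12.4°/sin 5.2° = 2017 × 2.3693 = 4778.87 m/s.

4779 m/s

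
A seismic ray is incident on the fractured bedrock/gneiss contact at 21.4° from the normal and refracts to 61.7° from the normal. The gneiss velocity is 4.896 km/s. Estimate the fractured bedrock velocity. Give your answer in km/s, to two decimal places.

Snell's law: sin 21.4°/V₁ = sin 61.7°/V₂.
V₁ = V₂·sin 21.4°/sin 61.7° = 4.896 × 0.4144 = 2.03 km/s.

2.03 km/s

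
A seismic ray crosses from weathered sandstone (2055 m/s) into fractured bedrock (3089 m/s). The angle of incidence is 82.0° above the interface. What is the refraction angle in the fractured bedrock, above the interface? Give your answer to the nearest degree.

78°

Convert to the normal: θ₁ = 90° − 82.0° = 8.0°.
Snell's law: sin θ₂ = (V₂/V₁)·sin θ₁ = (3089/2055)·sin 8.0° = 0.2092.
θ₂ = arcsin 0.2092 = 12.08° from the normal.
From the interface: 90° − 12.08° = 77.92°.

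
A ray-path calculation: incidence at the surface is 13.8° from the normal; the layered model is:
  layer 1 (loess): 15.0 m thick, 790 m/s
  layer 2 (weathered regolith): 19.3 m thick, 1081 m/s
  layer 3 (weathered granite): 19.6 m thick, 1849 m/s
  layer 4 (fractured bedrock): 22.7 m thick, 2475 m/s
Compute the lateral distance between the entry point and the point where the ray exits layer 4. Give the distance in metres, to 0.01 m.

49.07 m

Ray parameter p = sin 13.8° / 790 m/s = 3.0194e-04 s/m.
Layer 1: θ = 13.80°; offset = 15.0·tan 13.80° = 3.6844 m.
Layer 2: sin θ = p·1081 = 0.3264 → θ = 19.05°; offset = 19.3·tan 19.05° = 6.6645 m.
Layer 3: sin θ = p·1849 = 0.5583 → θ = 33.94°; offset = 19.6·tan 33.94° = 13.1893 m.
Layer 4: sin θ = p·2475 = 0.7473 → θ = 48.36°; offset = 22.7·tan 48.36° = 25.5294 m.
Summing the layer offsets gives 49.0675 m.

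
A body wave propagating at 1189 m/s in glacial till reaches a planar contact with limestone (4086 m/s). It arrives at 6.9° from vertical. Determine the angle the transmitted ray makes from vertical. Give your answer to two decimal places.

sin θ₁/V₁ = sin θ₂/V₂ ⇒ sin θ₂ = 4086·sin 6.9°/1189 = 4086·0.1201/1189 = 0.4129.
θ₂ = arcsin 0.4129 = 24.38° from the normal.

24.38°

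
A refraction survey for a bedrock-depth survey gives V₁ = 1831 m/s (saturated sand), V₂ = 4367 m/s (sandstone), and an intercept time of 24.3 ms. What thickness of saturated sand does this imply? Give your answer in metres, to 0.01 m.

θ_c = arcsin(1831/4367) = 24.79°; cos θ_c = 0.9079.
tᵢ = 2h cos θ_c/V₁ ⇒ h = tᵢ·V₁/(2 cos θ_c) = 0.0243·1831/(2·0.9079) = 24.50 m.

24.50 m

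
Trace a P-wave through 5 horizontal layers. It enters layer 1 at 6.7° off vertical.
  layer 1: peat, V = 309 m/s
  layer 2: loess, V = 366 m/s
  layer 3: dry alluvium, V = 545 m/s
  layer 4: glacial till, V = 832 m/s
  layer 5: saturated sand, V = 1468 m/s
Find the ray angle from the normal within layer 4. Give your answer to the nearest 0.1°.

Ray parameter p = sin 6.7° / 309 = 3.7758e-04 s/m.
sin θ_4 = p·V_4 = 3.7758e-04 × 832 = 0.3141.
θ_4 = 18.31° from the vertical.

18.3°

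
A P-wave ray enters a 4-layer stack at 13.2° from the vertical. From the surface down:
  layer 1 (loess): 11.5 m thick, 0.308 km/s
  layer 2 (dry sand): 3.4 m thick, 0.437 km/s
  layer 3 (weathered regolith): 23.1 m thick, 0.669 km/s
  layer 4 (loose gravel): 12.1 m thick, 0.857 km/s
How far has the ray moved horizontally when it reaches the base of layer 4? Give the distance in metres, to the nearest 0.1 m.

p = sin θ₁/V₁ = sin 13.2°/0.308 = 7.4140e-01 s/km is conserved through the stack.
Layer 1: θ = 13.20°; offset = 11.5·tan 13.20° = 2.697 m.
Layer 2: sin θ = p·0.437 = 0.3240 → θ = 18.90°; offset = 3.4·tan 18.90° = 1.164 m.
Layer 3: sin θ = p·0.669 = 0.4960 → θ = 29.74°; offset = 23.1·tan 29.74° = 13.195 m.
Layer 4: sin θ = p·0.857 = 0.6354 → θ = 39.45°; offset = 12.1·tan 39.45° = 9.956 m.
Summing the layer offsets gives 27.013 m.

27.0 m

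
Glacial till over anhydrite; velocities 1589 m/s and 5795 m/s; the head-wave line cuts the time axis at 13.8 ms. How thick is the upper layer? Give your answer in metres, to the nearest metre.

θ_c = arcsin(1589/5795) = 15.91°; cos θ_c = 0.9617.
tᵢ = 2h cos θ_c/V₁ ⇒ h = tᵢ·V₁/(2 cos θ_c) = 0.0138·1589/(2·0.9617) = 11.40 m.

11 m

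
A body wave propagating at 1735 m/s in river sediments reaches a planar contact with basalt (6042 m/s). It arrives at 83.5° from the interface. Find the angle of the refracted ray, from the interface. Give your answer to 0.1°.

66.8°

Angle from the normal: 90° − 83.5° = 6.5°.
Snell's law: sin θ₂ = (V₂/V₁)·sin θ₁ = (6042/1735)·sin 6.5° = 0.3942.
θ₂ = sin⁻¹(0.3942) = 23.22° (from vertical).
From the interface: 90° − 23.22° = 66.78°.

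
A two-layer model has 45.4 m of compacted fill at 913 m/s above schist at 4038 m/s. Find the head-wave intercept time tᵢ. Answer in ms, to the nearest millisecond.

97 ms

θ_c = arcsin(V₁/V₂) = arcsin(913/4038) = 13.07°; cos θ_c = 0.9741.
tᵢ = 2h·cos θ_c / V₁ = 2·45.4·0.9741 / 913 = 0.09688 s.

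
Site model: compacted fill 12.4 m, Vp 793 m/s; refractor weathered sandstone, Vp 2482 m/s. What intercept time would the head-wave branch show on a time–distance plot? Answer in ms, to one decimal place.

θ_c = arcsin(V₁/V₂) = arcsin(793/2482) = 18.63°; cos θ_c = 0.9476.
tᵢ = 2h·cos θ_c / V₁ = 2·12.4·0.9476 / 793 = 0.02963 s.

29.6 ms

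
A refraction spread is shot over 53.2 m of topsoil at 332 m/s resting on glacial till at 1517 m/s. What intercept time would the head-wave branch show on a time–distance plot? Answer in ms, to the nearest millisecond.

313 ms

θ_c = arcsin(V₁/V₂) = arcsin(332/1517) = 12.64°; cos θ_c = 0.9758.
tᵢ = 2h·cos θ_c / V₁ = 2·53.2·0.9758 / 332 = 0.31271 s.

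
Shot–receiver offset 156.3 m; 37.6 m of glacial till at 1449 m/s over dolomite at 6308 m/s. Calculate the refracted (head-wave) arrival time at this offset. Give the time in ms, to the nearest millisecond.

75 ms

t = x/V₂ + 2h·√(V₂²−V₁²)/(V₁V₂).
√(V₂²−V₁²) = √(6308²−1449²) = 6139.3 m/s; delay term = 2·37.6·6139.3/(1449·6308) = 0.05051 s.
t = 156.3/6308 + 0.05051 = 0.07529 s.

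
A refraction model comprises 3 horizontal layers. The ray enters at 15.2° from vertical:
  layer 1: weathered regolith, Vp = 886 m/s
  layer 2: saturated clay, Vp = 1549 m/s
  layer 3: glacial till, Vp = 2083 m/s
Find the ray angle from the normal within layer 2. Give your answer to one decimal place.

27.3°

Ray parameter p = sin 15.2° / 886 = 2.9592e-04 s/m.
sin θ_2 = p·V_2 = 2.9592e-04 × 1549 = 0.4584.
θ_2 = 27.28° from the vertical.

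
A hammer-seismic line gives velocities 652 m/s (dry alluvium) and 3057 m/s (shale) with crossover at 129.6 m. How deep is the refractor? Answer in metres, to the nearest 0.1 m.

52.2 m

h = (x_cross/2)·√((V₂−V₁)/(V₂+V₁)).
(V₂−V₁)/(V₂+V₁) = (3057−652)/(3057+652) = 0.6484; √ = 0.8052.
h = (129.6/2)·0.8052 = 52.18 m.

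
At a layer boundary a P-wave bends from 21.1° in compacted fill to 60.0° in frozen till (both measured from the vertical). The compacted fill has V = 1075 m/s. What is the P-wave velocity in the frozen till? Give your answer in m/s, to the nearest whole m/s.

2586 m/s

sin 21.1° = 0.3600; sin 60.0° = 0.8660.
V₂ = V₁·(sin θ₂/sin θ₁) = 1075·(0.8660/0.3600) = 2586.07 m/s.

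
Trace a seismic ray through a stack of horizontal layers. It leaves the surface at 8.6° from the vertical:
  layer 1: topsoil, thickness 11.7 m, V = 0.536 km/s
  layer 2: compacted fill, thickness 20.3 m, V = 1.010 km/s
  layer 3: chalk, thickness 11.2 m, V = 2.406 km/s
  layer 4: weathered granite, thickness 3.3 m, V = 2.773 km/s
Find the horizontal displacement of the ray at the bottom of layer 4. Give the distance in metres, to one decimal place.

21.9 m

Apply Snell's law at each interface; in layer i the horizontal offset is hᵢ·tan θᵢ.
Layer 1: θ = 8.60°; offset = 11.7·tan 8.60° = 1.769 m.
Layer 2: sin θ = 1.010·sin 8.6°/0.536 = 0.2818, θ = 16.37°; offset = 20.3·tan 16.37° = 5.962 m.
Layer 3: sin θ = 2.406·sin 8.6°/0.536 = 0.6712, θ = 42.16°; offset = 11.2·tan 42.16° = 10.142 m.
Layer 4: sin θ = 2.773·sin 8.6°/0.536 = 0.7736, θ = 50.68°; offset = 3.3·tan 50.68° = 4.029 m.
Total horizontal offset = 21.902 m.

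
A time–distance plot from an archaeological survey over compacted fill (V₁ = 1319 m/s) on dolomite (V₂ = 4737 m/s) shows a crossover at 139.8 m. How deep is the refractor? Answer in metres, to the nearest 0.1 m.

h = (x_cross/2)·√((V₂−V₁)/(V₂+V₁)).
(V₂−V₁)/(V₂+V₁) = (4737−1319)/(4737+1319) = 0.5644; √ = 0.7513.
h = (139.8/2)·0.7513 = 52.51 m.

52.5 m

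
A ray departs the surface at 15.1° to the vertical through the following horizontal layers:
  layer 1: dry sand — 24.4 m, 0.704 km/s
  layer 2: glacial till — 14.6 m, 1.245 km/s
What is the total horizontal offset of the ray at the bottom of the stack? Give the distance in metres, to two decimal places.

Apply Snell's law at each interface; in layer i the horizontal offset is hᵢ·tan θᵢ.
Layer 1: θ = 15.10°; offset = 24.4·tan 15.10° = 6.5836 m.
Layer 2: sin θ = 1.245·sin 15.1°/0.704 = 0.4607, θ = 27.43°; offset = 14.6·tan 27.43° = 7.5782 m.
Σ offsets = 14.1618 m.

14.16 m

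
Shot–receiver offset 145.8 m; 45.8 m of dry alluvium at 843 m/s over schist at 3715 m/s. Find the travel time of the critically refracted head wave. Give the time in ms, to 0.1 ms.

θ_c = arcsin(V₁/V₂) = arcsin(843/3715) = 13.12°, cos θ_c = 0.9739.
Intercept time tᵢ = 2h cos θ_c / V₁ = 2·45.8·0.9739/843 = 0.10583 s.
t = x/V₂ + tᵢ = 145.8/3715 + 0.10583 = 0.14507 s.

145.1 ms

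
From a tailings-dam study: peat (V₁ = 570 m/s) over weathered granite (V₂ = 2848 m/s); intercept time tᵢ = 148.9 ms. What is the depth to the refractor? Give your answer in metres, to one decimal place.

43.3 m

θ_c = arcsin(570/2848) = 11.55°; cos θ_c = 0.9798.
tᵢ = 2h cos θ_c/V₁ ⇒ h = tᵢ·V₁/(2 cos θ_c) = 0.1489·570/(2·0.9798) = 43.31 m.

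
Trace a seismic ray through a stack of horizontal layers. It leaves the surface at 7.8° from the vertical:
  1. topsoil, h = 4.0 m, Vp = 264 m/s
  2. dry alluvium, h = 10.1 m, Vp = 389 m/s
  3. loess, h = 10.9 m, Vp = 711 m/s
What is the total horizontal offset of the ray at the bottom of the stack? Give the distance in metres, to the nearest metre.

7 m

p = sin θ₁/V₁ = sin 7.8°/264 = 5.1407e-04 s/m is conserved through the stack.
Layer 1: θ = 7.80°; offset = 4.0·tan 7.80° = 0.548 m.
Layer 2: sin θ = p·389 = 0.2000 → θ = 11.54°; offset = 10.1·tan 11.54° = 2.061 m.
Layer 3: sin θ = p·711 = 0.3655 → θ = 21.44°; offset = 10.9·tan 21.44° = 4.280 m.
Summing the layer offsets gives 6.889 m.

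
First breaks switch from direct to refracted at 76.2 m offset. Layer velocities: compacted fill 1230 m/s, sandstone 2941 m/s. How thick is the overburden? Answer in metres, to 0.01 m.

x_cross = 2h·√((V₂+V₁)/(V₂−V₁)) → h = x_cross / (2·√((V₂+V₁)/(V₂−V₁))).
√((V₂+V₁)/(V₂−V₁)) = √((2941+1230)/(2941−1230)) = 1.5613.
h = 76.2 / (2·1.5613) = 24.40 m.

24.40 m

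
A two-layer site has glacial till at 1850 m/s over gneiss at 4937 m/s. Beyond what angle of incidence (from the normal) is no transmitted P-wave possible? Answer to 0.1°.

Critical incidence: sin θ_c = V₁/V₂ = 1850/4937 = 0.3747.
θ_c = arcsin 0.3747 = 22.01°.

22.0°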